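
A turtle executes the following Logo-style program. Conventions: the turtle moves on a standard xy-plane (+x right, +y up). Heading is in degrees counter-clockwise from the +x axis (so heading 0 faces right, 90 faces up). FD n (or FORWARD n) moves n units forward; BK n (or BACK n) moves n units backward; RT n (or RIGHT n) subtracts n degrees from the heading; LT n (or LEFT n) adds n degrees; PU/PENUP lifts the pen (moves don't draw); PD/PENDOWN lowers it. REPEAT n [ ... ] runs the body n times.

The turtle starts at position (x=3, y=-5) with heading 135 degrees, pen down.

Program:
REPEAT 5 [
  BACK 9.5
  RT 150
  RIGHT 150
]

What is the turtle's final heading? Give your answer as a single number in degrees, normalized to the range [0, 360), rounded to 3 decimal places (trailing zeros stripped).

Answer: 75

Derivation:
Executing turtle program step by step:
Start: pos=(3,-5), heading=135, pen down
REPEAT 5 [
  -- iteration 1/5 --
  BK 9.5: (3,-5) -> (9.718,-11.718) [heading=135, draw]
  RT 150: heading 135 -> 345
  RT 150: heading 345 -> 195
  -- iteration 2/5 --
  BK 9.5: (9.718,-11.718) -> (18.894,-9.259) [heading=195, draw]
  RT 150: heading 195 -> 45
  RT 150: heading 45 -> 255
  -- iteration 3/5 --
  BK 9.5: (18.894,-9.259) -> (21.353,-0.082) [heading=255, draw]
  RT 150: heading 255 -> 105
  RT 150: heading 105 -> 315
  -- iteration 4/5 --
  BK 9.5: (21.353,-0.082) -> (14.635,6.635) [heading=315, draw]
  RT 150: heading 315 -> 165
  RT 150: heading 165 -> 15
  -- iteration 5/5 --
  BK 9.5: (14.635,6.635) -> (5.459,4.176) [heading=15, draw]
  RT 150: heading 15 -> 225
  RT 150: heading 225 -> 75
]
Final: pos=(5.459,4.176), heading=75, 5 segment(s) drawn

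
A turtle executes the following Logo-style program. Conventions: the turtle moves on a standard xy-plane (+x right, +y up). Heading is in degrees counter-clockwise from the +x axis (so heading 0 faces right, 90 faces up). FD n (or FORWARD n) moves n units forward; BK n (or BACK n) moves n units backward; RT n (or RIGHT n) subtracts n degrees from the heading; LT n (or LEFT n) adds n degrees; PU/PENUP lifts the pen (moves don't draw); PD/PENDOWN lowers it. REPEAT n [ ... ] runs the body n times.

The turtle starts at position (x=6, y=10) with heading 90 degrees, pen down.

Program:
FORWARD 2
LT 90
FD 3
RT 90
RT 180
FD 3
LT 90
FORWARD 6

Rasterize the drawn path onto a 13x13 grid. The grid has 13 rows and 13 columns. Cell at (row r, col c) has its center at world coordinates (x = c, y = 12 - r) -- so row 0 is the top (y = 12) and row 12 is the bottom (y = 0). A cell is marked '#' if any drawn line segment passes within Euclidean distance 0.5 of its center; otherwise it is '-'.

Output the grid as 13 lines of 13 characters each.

Segment 0: (6,10) -> (6,12)
Segment 1: (6,12) -> (3,12)
Segment 2: (3,12) -> (3,9)
Segment 3: (3,9) -> (9,9)

Answer: ---####------
---#--#------
---#--#------
---#######---
-------------
-------------
-------------
-------------
-------------
-------------
-------------
-------------
-------------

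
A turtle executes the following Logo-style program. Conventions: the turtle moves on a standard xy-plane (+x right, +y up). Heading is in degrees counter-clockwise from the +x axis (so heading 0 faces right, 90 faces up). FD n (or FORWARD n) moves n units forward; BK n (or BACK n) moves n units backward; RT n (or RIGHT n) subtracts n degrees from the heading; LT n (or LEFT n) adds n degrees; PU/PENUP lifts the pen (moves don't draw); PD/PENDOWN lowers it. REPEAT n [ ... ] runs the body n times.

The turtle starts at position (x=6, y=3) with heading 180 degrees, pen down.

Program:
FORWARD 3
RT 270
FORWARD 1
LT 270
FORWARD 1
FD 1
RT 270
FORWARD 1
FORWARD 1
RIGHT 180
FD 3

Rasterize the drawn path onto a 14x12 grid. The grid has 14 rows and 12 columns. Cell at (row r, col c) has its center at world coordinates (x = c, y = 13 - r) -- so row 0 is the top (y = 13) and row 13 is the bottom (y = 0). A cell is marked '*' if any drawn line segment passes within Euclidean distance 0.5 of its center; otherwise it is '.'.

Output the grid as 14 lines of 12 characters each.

Segment 0: (6,3) -> (3,3)
Segment 1: (3,3) -> (3,2)
Segment 2: (3,2) -> (2,2)
Segment 3: (2,2) -> (1,2)
Segment 4: (1,2) -> (1,1)
Segment 5: (1,1) -> (1,0)
Segment 6: (1,0) -> (1,3)

Answer: ............
............
............
............
............
............
............
............
............
............
.*.****.....
.***........
.*..........
.*..........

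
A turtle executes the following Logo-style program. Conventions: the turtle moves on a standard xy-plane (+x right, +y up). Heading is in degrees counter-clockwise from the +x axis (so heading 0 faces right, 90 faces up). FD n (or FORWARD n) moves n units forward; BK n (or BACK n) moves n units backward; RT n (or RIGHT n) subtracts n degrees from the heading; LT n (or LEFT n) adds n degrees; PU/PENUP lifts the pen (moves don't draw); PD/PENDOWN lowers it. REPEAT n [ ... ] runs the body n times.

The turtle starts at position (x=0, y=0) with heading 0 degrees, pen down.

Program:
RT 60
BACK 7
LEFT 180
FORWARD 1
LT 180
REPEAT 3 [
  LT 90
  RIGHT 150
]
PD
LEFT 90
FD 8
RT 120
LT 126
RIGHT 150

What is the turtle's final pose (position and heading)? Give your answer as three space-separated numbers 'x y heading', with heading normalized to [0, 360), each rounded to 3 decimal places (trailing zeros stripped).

Executing turtle program step by step:
Start: pos=(0,0), heading=0, pen down
RT 60: heading 0 -> 300
BK 7: (0,0) -> (-3.5,6.062) [heading=300, draw]
LT 180: heading 300 -> 120
FD 1: (-3.5,6.062) -> (-4,6.928) [heading=120, draw]
LT 180: heading 120 -> 300
REPEAT 3 [
  -- iteration 1/3 --
  LT 90: heading 300 -> 30
  RT 150: heading 30 -> 240
  -- iteration 2/3 --
  LT 90: heading 240 -> 330
  RT 150: heading 330 -> 180
  -- iteration 3/3 --
  LT 90: heading 180 -> 270
  RT 150: heading 270 -> 120
]
PD: pen down
LT 90: heading 120 -> 210
FD 8: (-4,6.928) -> (-10.928,2.928) [heading=210, draw]
RT 120: heading 210 -> 90
LT 126: heading 90 -> 216
RT 150: heading 216 -> 66
Final: pos=(-10.928,2.928), heading=66, 3 segment(s) drawn

Answer: -10.928 2.928 66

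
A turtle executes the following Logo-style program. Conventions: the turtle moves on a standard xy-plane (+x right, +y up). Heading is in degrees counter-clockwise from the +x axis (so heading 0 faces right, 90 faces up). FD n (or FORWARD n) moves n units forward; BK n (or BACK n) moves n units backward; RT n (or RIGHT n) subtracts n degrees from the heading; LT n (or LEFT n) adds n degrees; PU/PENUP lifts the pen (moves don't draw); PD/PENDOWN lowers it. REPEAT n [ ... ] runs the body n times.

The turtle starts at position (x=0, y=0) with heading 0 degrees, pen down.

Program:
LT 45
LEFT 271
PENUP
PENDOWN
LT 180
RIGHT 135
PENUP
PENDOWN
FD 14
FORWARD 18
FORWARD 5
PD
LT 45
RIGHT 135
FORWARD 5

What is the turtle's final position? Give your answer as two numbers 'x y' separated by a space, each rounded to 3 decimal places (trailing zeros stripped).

Executing turtle program step by step:
Start: pos=(0,0), heading=0, pen down
LT 45: heading 0 -> 45
LT 271: heading 45 -> 316
PU: pen up
PD: pen down
LT 180: heading 316 -> 136
RT 135: heading 136 -> 1
PU: pen up
PD: pen down
FD 14: (0,0) -> (13.998,0.244) [heading=1, draw]
FD 18: (13.998,0.244) -> (31.995,0.558) [heading=1, draw]
FD 5: (31.995,0.558) -> (36.994,0.646) [heading=1, draw]
PD: pen down
LT 45: heading 1 -> 46
RT 135: heading 46 -> 271
FD 5: (36.994,0.646) -> (37.082,-4.353) [heading=271, draw]
Final: pos=(37.082,-4.353), heading=271, 4 segment(s) drawn

Answer: 37.082 -4.353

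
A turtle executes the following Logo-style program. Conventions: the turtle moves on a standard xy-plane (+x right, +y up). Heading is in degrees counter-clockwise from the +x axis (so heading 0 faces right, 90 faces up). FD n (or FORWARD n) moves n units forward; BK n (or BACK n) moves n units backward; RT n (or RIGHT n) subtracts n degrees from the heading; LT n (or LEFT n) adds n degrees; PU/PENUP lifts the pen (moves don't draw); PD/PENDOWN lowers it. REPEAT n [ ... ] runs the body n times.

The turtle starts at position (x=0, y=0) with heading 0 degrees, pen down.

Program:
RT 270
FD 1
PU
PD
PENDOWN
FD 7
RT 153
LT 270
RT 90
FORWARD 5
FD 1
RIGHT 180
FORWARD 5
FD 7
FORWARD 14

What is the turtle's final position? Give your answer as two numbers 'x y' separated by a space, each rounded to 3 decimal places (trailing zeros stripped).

Answer: 9.08 -9.82

Derivation:
Executing turtle program step by step:
Start: pos=(0,0), heading=0, pen down
RT 270: heading 0 -> 90
FD 1: (0,0) -> (0,1) [heading=90, draw]
PU: pen up
PD: pen down
PD: pen down
FD 7: (0,1) -> (0,8) [heading=90, draw]
RT 153: heading 90 -> 297
LT 270: heading 297 -> 207
RT 90: heading 207 -> 117
FD 5: (0,8) -> (-2.27,12.455) [heading=117, draw]
FD 1: (-2.27,12.455) -> (-2.724,13.346) [heading=117, draw]
RT 180: heading 117 -> 297
FD 5: (-2.724,13.346) -> (-0.454,8.891) [heading=297, draw]
FD 7: (-0.454,8.891) -> (2.724,2.654) [heading=297, draw]
FD 14: (2.724,2.654) -> (9.08,-9.82) [heading=297, draw]
Final: pos=(9.08,-9.82), heading=297, 7 segment(s) drawn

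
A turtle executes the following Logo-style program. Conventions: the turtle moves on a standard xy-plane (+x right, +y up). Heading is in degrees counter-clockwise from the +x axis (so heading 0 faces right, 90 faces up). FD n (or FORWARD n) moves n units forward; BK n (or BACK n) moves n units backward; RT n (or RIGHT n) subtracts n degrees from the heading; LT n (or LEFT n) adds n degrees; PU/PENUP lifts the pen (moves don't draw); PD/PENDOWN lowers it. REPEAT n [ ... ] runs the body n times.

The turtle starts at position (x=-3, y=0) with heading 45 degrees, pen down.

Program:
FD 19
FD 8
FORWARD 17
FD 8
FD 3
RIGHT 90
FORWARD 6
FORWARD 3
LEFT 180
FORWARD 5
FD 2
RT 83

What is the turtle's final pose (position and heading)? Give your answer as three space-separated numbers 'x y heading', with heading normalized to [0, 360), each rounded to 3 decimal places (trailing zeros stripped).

Answer: 37.305 37.477 52

Derivation:
Executing turtle program step by step:
Start: pos=(-3,0), heading=45, pen down
FD 19: (-3,0) -> (10.435,13.435) [heading=45, draw]
FD 8: (10.435,13.435) -> (16.092,19.092) [heading=45, draw]
FD 17: (16.092,19.092) -> (28.113,31.113) [heading=45, draw]
FD 8: (28.113,31.113) -> (33.77,36.77) [heading=45, draw]
FD 3: (33.77,36.77) -> (35.891,38.891) [heading=45, draw]
RT 90: heading 45 -> 315
FD 6: (35.891,38.891) -> (40.134,34.648) [heading=315, draw]
FD 3: (40.134,34.648) -> (42.255,32.527) [heading=315, draw]
LT 180: heading 315 -> 135
FD 5: (42.255,32.527) -> (38.719,36.062) [heading=135, draw]
FD 2: (38.719,36.062) -> (37.305,37.477) [heading=135, draw]
RT 83: heading 135 -> 52
Final: pos=(37.305,37.477), heading=52, 9 segment(s) drawn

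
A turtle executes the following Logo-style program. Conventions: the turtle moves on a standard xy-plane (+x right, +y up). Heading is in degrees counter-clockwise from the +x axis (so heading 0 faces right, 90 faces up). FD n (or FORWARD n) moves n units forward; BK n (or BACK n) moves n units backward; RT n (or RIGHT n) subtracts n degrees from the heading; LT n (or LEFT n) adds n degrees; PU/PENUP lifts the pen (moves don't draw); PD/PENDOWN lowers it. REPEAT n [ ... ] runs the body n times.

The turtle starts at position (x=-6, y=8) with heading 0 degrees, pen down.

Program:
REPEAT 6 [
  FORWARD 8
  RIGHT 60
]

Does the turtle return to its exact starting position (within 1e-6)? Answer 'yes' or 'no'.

Executing turtle program step by step:
Start: pos=(-6,8), heading=0, pen down
REPEAT 6 [
  -- iteration 1/6 --
  FD 8: (-6,8) -> (2,8) [heading=0, draw]
  RT 60: heading 0 -> 300
  -- iteration 2/6 --
  FD 8: (2,8) -> (6,1.072) [heading=300, draw]
  RT 60: heading 300 -> 240
  -- iteration 3/6 --
  FD 8: (6,1.072) -> (2,-5.856) [heading=240, draw]
  RT 60: heading 240 -> 180
  -- iteration 4/6 --
  FD 8: (2,-5.856) -> (-6,-5.856) [heading=180, draw]
  RT 60: heading 180 -> 120
  -- iteration 5/6 --
  FD 8: (-6,-5.856) -> (-10,1.072) [heading=120, draw]
  RT 60: heading 120 -> 60
  -- iteration 6/6 --
  FD 8: (-10,1.072) -> (-6,8) [heading=60, draw]
  RT 60: heading 60 -> 0
]
Final: pos=(-6,8), heading=0, 6 segment(s) drawn

Start position: (-6, 8)
Final position: (-6, 8)
Distance = 0; < 1e-6 -> CLOSED

Answer: yes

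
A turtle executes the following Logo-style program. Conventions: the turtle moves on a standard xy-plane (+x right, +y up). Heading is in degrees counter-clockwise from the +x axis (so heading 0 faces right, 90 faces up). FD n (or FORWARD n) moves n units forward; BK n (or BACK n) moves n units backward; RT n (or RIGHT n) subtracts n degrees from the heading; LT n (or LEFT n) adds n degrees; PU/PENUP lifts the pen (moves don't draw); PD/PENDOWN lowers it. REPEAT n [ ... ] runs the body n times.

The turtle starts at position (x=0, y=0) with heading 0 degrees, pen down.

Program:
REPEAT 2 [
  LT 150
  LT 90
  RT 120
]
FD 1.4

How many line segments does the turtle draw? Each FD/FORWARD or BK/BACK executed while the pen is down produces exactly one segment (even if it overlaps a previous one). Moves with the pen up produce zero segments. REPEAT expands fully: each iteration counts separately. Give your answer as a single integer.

Answer: 1

Derivation:
Executing turtle program step by step:
Start: pos=(0,0), heading=0, pen down
REPEAT 2 [
  -- iteration 1/2 --
  LT 150: heading 0 -> 150
  LT 90: heading 150 -> 240
  RT 120: heading 240 -> 120
  -- iteration 2/2 --
  LT 150: heading 120 -> 270
  LT 90: heading 270 -> 0
  RT 120: heading 0 -> 240
]
FD 1.4: (0,0) -> (-0.7,-1.212) [heading=240, draw]
Final: pos=(-0.7,-1.212), heading=240, 1 segment(s) drawn
Segments drawn: 1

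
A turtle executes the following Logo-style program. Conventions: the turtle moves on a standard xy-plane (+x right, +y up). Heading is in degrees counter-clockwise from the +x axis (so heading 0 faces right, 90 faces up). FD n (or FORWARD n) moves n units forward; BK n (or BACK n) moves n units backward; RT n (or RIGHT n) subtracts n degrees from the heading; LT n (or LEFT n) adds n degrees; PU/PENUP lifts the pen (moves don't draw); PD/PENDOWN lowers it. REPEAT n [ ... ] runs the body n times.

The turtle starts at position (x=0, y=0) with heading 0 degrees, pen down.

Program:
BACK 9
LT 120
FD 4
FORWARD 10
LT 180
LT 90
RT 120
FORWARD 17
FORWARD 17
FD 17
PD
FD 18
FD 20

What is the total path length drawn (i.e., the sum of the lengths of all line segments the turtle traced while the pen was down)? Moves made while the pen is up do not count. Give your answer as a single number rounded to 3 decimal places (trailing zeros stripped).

Executing turtle program step by step:
Start: pos=(0,0), heading=0, pen down
BK 9: (0,0) -> (-9,0) [heading=0, draw]
LT 120: heading 0 -> 120
FD 4: (-9,0) -> (-11,3.464) [heading=120, draw]
FD 10: (-11,3.464) -> (-16,12.124) [heading=120, draw]
LT 180: heading 120 -> 300
LT 90: heading 300 -> 30
RT 120: heading 30 -> 270
FD 17: (-16,12.124) -> (-16,-4.876) [heading=270, draw]
FD 17: (-16,-4.876) -> (-16,-21.876) [heading=270, draw]
FD 17: (-16,-21.876) -> (-16,-38.876) [heading=270, draw]
PD: pen down
FD 18: (-16,-38.876) -> (-16,-56.876) [heading=270, draw]
FD 20: (-16,-56.876) -> (-16,-76.876) [heading=270, draw]
Final: pos=(-16,-76.876), heading=270, 8 segment(s) drawn

Segment lengths:
  seg 1: (0,0) -> (-9,0), length = 9
  seg 2: (-9,0) -> (-11,3.464), length = 4
  seg 3: (-11,3.464) -> (-16,12.124), length = 10
  seg 4: (-16,12.124) -> (-16,-4.876), length = 17
  seg 5: (-16,-4.876) -> (-16,-21.876), length = 17
  seg 6: (-16,-21.876) -> (-16,-38.876), length = 17
  seg 7: (-16,-38.876) -> (-16,-56.876), length = 18
  seg 8: (-16,-56.876) -> (-16,-76.876), length = 20
Total = 112

Answer: 112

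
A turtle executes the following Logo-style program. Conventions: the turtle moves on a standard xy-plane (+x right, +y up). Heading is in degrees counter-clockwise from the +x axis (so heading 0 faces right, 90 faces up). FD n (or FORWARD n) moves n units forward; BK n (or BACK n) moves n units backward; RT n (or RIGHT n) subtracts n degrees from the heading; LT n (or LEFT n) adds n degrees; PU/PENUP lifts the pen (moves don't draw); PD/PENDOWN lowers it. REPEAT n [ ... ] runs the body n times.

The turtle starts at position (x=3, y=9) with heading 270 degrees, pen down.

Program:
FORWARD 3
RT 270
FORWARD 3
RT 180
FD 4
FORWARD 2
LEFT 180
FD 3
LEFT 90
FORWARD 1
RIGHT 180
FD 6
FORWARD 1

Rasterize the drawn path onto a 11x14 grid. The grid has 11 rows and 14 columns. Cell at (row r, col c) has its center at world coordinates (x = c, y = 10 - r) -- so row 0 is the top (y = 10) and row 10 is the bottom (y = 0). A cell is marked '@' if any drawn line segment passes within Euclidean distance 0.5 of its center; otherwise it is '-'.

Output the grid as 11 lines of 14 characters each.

Answer: --------------
---@----------
---@----------
---@----------
@@@@@@@-------
---@----------
---@----------
---@----------
---@----------
---@----------
---@----------

Derivation:
Segment 0: (3,9) -> (3,6)
Segment 1: (3,6) -> (6,6)
Segment 2: (6,6) -> (2,6)
Segment 3: (2,6) -> (0,6)
Segment 4: (0,6) -> (3,6)
Segment 5: (3,6) -> (3,7)
Segment 6: (3,7) -> (3,1)
Segment 7: (3,1) -> (3,-0)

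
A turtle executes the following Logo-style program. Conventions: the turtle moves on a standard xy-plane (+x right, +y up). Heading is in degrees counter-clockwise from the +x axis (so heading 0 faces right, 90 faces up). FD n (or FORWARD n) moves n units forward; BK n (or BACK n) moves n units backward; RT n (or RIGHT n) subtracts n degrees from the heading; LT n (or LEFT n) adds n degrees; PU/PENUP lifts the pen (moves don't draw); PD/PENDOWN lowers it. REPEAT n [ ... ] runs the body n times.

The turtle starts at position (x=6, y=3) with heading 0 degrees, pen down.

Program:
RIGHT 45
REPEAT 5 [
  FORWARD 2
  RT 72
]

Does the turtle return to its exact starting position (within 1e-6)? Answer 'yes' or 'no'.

Executing turtle program step by step:
Start: pos=(6,3), heading=0, pen down
RT 45: heading 0 -> 315
REPEAT 5 [
  -- iteration 1/5 --
  FD 2: (6,3) -> (7.414,1.586) [heading=315, draw]
  RT 72: heading 315 -> 243
  -- iteration 2/5 --
  FD 2: (7.414,1.586) -> (6.506,-0.196) [heading=243, draw]
  RT 72: heading 243 -> 171
  -- iteration 3/5 --
  FD 2: (6.506,-0.196) -> (4.531,0.117) [heading=171, draw]
  RT 72: heading 171 -> 99
  -- iteration 4/5 --
  FD 2: (4.531,0.117) -> (4.218,2.092) [heading=99, draw]
  RT 72: heading 99 -> 27
  -- iteration 5/5 --
  FD 2: (4.218,2.092) -> (6,3) [heading=27, draw]
  RT 72: heading 27 -> 315
]
Final: pos=(6,3), heading=315, 5 segment(s) drawn

Start position: (6, 3)
Final position: (6, 3)
Distance = 0; < 1e-6 -> CLOSED

Answer: yes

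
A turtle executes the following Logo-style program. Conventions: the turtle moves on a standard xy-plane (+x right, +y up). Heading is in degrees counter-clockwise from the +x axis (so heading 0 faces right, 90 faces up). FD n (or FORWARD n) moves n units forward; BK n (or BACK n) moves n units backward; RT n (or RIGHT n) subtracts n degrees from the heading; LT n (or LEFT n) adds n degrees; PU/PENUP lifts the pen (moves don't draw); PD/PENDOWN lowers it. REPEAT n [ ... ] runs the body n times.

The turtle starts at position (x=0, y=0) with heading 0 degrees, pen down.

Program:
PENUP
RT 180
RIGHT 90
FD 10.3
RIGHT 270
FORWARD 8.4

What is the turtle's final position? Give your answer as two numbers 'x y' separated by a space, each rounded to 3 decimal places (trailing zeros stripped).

Answer: -8.4 10.3

Derivation:
Executing turtle program step by step:
Start: pos=(0,0), heading=0, pen down
PU: pen up
RT 180: heading 0 -> 180
RT 90: heading 180 -> 90
FD 10.3: (0,0) -> (0,10.3) [heading=90, move]
RT 270: heading 90 -> 180
FD 8.4: (0,10.3) -> (-8.4,10.3) [heading=180, move]
Final: pos=(-8.4,10.3), heading=180, 0 segment(s) drawn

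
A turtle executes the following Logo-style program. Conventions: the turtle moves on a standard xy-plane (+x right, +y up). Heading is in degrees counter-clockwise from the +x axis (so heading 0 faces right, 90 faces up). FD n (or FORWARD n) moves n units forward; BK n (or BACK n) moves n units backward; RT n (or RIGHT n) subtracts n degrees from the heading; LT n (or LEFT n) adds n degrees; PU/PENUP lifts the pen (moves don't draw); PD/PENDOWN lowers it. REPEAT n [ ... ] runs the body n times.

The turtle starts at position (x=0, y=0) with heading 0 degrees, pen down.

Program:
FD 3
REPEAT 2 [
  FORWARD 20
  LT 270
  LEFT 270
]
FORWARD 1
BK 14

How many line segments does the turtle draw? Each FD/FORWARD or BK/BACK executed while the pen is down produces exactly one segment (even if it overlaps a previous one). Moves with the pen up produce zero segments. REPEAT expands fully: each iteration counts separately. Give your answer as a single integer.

Executing turtle program step by step:
Start: pos=(0,0), heading=0, pen down
FD 3: (0,0) -> (3,0) [heading=0, draw]
REPEAT 2 [
  -- iteration 1/2 --
  FD 20: (3,0) -> (23,0) [heading=0, draw]
  LT 270: heading 0 -> 270
  LT 270: heading 270 -> 180
  -- iteration 2/2 --
  FD 20: (23,0) -> (3,0) [heading=180, draw]
  LT 270: heading 180 -> 90
  LT 270: heading 90 -> 0
]
FD 1: (3,0) -> (4,0) [heading=0, draw]
BK 14: (4,0) -> (-10,0) [heading=0, draw]
Final: pos=(-10,0), heading=0, 5 segment(s) drawn
Segments drawn: 5

Answer: 5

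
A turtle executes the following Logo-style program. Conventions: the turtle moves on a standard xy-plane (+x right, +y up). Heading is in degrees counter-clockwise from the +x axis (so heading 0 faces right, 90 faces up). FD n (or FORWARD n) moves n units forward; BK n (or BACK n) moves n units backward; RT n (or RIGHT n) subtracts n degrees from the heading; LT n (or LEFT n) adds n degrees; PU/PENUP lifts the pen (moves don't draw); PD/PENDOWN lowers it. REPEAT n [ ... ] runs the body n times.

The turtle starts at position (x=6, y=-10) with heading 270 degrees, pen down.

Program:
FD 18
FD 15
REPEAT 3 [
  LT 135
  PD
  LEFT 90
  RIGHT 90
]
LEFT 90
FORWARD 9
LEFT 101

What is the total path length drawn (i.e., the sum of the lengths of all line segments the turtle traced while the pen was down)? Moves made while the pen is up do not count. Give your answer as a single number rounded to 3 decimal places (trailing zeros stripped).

Answer: 42

Derivation:
Executing turtle program step by step:
Start: pos=(6,-10), heading=270, pen down
FD 18: (6,-10) -> (6,-28) [heading=270, draw]
FD 15: (6,-28) -> (6,-43) [heading=270, draw]
REPEAT 3 [
  -- iteration 1/3 --
  LT 135: heading 270 -> 45
  PD: pen down
  LT 90: heading 45 -> 135
  RT 90: heading 135 -> 45
  -- iteration 2/3 --
  LT 135: heading 45 -> 180
  PD: pen down
  LT 90: heading 180 -> 270
  RT 90: heading 270 -> 180
  -- iteration 3/3 --
  LT 135: heading 180 -> 315
  PD: pen down
  LT 90: heading 315 -> 45
  RT 90: heading 45 -> 315
]
LT 90: heading 315 -> 45
FD 9: (6,-43) -> (12.364,-36.636) [heading=45, draw]
LT 101: heading 45 -> 146
Final: pos=(12.364,-36.636), heading=146, 3 segment(s) drawn

Segment lengths:
  seg 1: (6,-10) -> (6,-28), length = 18
  seg 2: (6,-28) -> (6,-43), length = 15
  seg 3: (6,-43) -> (12.364,-36.636), length = 9
Total = 42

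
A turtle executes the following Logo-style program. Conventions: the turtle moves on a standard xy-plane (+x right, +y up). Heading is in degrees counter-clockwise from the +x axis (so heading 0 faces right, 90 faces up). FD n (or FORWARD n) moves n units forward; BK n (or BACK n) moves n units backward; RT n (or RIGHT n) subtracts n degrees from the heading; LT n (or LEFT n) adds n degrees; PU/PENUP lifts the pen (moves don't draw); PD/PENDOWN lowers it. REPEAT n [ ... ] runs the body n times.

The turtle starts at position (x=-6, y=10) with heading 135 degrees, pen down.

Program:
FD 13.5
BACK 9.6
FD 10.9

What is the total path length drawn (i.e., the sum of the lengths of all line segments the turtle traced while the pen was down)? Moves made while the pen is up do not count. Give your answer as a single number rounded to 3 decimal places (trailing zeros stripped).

Executing turtle program step by step:
Start: pos=(-6,10), heading=135, pen down
FD 13.5: (-6,10) -> (-15.546,19.546) [heading=135, draw]
BK 9.6: (-15.546,19.546) -> (-8.758,12.758) [heading=135, draw]
FD 10.9: (-8.758,12.758) -> (-16.465,20.465) [heading=135, draw]
Final: pos=(-16.465,20.465), heading=135, 3 segment(s) drawn

Segment lengths:
  seg 1: (-6,10) -> (-15.546,19.546), length = 13.5
  seg 2: (-15.546,19.546) -> (-8.758,12.758), length = 9.6
  seg 3: (-8.758,12.758) -> (-16.465,20.465), length = 10.9
Total = 34

Answer: 34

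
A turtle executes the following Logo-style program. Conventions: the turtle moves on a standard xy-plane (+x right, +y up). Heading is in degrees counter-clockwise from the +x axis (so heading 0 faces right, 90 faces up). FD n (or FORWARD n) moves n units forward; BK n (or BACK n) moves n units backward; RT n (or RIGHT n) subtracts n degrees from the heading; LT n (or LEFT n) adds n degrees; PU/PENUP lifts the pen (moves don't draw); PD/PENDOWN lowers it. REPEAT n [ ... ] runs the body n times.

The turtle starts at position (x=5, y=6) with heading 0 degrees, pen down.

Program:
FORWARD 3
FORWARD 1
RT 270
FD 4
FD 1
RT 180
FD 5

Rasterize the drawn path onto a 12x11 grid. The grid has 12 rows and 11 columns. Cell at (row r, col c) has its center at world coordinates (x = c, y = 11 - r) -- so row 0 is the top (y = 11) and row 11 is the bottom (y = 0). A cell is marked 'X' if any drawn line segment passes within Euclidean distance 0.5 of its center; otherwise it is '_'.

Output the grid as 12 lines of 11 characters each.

Answer: _________X_
_________X_
_________X_
_________X_
_________X_
_____XXXXX_
___________
___________
___________
___________
___________
___________

Derivation:
Segment 0: (5,6) -> (8,6)
Segment 1: (8,6) -> (9,6)
Segment 2: (9,6) -> (9,10)
Segment 3: (9,10) -> (9,11)
Segment 4: (9,11) -> (9,6)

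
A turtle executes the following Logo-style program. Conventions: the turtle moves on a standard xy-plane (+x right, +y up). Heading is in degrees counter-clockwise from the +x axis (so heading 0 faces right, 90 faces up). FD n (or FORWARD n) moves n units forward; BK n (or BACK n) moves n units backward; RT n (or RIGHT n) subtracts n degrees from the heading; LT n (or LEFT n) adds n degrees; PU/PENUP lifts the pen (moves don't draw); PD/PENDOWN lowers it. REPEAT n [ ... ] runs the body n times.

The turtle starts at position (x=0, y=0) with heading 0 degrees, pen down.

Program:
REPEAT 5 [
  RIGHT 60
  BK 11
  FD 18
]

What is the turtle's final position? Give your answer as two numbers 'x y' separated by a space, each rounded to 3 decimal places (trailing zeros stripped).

Answer: -7 0

Derivation:
Executing turtle program step by step:
Start: pos=(0,0), heading=0, pen down
REPEAT 5 [
  -- iteration 1/5 --
  RT 60: heading 0 -> 300
  BK 11: (0,0) -> (-5.5,9.526) [heading=300, draw]
  FD 18: (-5.5,9.526) -> (3.5,-6.062) [heading=300, draw]
  -- iteration 2/5 --
  RT 60: heading 300 -> 240
  BK 11: (3.5,-6.062) -> (9,3.464) [heading=240, draw]
  FD 18: (9,3.464) -> (0,-12.124) [heading=240, draw]
  -- iteration 3/5 --
  RT 60: heading 240 -> 180
  BK 11: (0,-12.124) -> (11,-12.124) [heading=180, draw]
  FD 18: (11,-12.124) -> (-7,-12.124) [heading=180, draw]
  -- iteration 4/5 --
  RT 60: heading 180 -> 120
  BK 11: (-7,-12.124) -> (-1.5,-21.651) [heading=120, draw]
  FD 18: (-1.5,-21.651) -> (-10.5,-6.062) [heading=120, draw]
  -- iteration 5/5 --
  RT 60: heading 120 -> 60
  BK 11: (-10.5,-6.062) -> (-16,-15.588) [heading=60, draw]
  FD 18: (-16,-15.588) -> (-7,0) [heading=60, draw]
]
Final: pos=(-7,0), heading=60, 10 segment(s) drawn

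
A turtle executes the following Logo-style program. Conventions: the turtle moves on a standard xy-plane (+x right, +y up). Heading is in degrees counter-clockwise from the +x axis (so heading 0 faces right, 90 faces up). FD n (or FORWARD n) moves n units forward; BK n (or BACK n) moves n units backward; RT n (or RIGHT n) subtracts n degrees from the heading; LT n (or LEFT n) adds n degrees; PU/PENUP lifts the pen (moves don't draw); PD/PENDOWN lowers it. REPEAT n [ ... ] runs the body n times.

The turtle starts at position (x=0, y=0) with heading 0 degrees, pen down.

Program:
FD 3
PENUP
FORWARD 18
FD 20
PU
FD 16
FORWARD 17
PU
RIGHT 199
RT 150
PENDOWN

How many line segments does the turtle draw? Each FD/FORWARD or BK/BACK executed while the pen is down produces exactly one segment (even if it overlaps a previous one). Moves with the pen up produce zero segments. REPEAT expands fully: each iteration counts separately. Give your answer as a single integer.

Answer: 1

Derivation:
Executing turtle program step by step:
Start: pos=(0,0), heading=0, pen down
FD 3: (0,0) -> (3,0) [heading=0, draw]
PU: pen up
FD 18: (3,0) -> (21,0) [heading=0, move]
FD 20: (21,0) -> (41,0) [heading=0, move]
PU: pen up
FD 16: (41,0) -> (57,0) [heading=0, move]
FD 17: (57,0) -> (74,0) [heading=0, move]
PU: pen up
RT 199: heading 0 -> 161
RT 150: heading 161 -> 11
PD: pen down
Final: pos=(74,0), heading=11, 1 segment(s) drawn
Segments drawn: 1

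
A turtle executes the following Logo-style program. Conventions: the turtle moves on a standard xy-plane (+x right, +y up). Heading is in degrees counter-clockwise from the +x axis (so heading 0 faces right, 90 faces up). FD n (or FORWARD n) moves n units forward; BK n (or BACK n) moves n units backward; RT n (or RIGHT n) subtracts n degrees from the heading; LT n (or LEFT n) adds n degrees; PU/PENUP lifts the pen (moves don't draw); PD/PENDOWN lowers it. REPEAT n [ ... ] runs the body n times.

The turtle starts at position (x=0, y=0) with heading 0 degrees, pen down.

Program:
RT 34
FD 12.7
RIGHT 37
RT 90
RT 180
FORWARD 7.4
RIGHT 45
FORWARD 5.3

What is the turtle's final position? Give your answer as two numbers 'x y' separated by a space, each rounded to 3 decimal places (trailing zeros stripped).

Answer: 22.289 -7.016

Derivation:
Executing turtle program step by step:
Start: pos=(0,0), heading=0, pen down
RT 34: heading 0 -> 326
FD 12.7: (0,0) -> (10.529,-7.102) [heading=326, draw]
RT 37: heading 326 -> 289
RT 90: heading 289 -> 199
RT 180: heading 199 -> 19
FD 7.4: (10.529,-7.102) -> (17.526,-4.693) [heading=19, draw]
RT 45: heading 19 -> 334
FD 5.3: (17.526,-4.693) -> (22.289,-7.016) [heading=334, draw]
Final: pos=(22.289,-7.016), heading=334, 3 segment(s) drawn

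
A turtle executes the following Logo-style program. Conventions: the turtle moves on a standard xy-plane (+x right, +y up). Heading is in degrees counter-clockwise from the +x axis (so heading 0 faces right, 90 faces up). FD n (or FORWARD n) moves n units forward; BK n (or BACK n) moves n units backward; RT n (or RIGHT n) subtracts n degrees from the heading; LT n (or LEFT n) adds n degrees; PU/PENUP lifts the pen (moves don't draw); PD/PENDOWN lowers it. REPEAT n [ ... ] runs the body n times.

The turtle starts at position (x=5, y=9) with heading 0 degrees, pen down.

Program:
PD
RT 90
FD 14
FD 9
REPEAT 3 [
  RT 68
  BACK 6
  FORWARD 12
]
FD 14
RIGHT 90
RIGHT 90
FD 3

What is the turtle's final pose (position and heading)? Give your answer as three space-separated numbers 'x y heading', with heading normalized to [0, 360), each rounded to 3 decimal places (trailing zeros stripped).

Answer: 2.183 3.599 246

Derivation:
Executing turtle program step by step:
Start: pos=(5,9), heading=0, pen down
PD: pen down
RT 90: heading 0 -> 270
FD 14: (5,9) -> (5,-5) [heading=270, draw]
FD 9: (5,-5) -> (5,-14) [heading=270, draw]
REPEAT 3 [
  -- iteration 1/3 --
  RT 68: heading 270 -> 202
  BK 6: (5,-14) -> (10.563,-11.752) [heading=202, draw]
  FD 12: (10.563,-11.752) -> (-0.563,-16.248) [heading=202, draw]
  -- iteration 2/3 --
  RT 68: heading 202 -> 134
  BK 6: (-0.563,-16.248) -> (3.605,-20.564) [heading=134, draw]
  FD 12: (3.605,-20.564) -> (-4.731,-11.932) [heading=134, draw]
  -- iteration 3/3 --
  RT 68: heading 134 -> 66
  BK 6: (-4.731,-11.932) -> (-7.171,-17.413) [heading=66, draw]
  FD 12: (-7.171,-17.413) -> (-2.291,-6.45) [heading=66, draw]
]
FD 14: (-2.291,-6.45) -> (3.404,6.339) [heading=66, draw]
RT 90: heading 66 -> 336
RT 90: heading 336 -> 246
FD 3: (3.404,6.339) -> (2.183,3.599) [heading=246, draw]
Final: pos=(2.183,3.599), heading=246, 10 segment(s) drawn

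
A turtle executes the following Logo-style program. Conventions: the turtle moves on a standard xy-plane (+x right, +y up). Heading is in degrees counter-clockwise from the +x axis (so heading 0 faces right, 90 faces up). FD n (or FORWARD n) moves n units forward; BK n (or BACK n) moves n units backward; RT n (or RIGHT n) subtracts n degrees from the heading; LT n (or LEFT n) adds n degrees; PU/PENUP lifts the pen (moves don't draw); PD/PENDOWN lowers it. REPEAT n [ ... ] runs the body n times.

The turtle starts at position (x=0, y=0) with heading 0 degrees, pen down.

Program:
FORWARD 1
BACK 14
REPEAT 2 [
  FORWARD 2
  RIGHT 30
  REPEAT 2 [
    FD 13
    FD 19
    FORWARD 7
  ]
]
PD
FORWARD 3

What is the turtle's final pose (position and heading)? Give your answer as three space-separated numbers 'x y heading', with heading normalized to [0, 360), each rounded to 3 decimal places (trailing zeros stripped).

Executing turtle program step by step:
Start: pos=(0,0), heading=0, pen down
FD 1: (0,0) -> (1,0) [heading=0, draw]
BK 14: (1,0) -> (-13,0) [heading=0, draw]
REPEAT 2 [
  -- iteration 1/2 --
  FD 2: (-13,0) -> (-11,0) [heading=0, draw]
  RT 30: heading 0 -> 330
  REPEAT 2 [
    -- iteration 1/2 --
    FD 13: (-11,0) -> (0.258,-6.5) [heading=330, draw]
    FD 19: (0.258,-6.5) -> (16.713,-16) [heading=330, draw]
    FD 7: (16.713,-16) -> (22.775,-19.5) [heading=330, draw]
    -- iteration 2/2 --
    FD 13: (22.775,-19.5) -> (34.033,-26) [heading=330, draw]
    FD 19: (34.033,-26) -> (50.488,-35.5) [heading=330, draw]
    FD 7: (50.488,-35.5) -> (56.55,-39) [heading=330, draw]
  ]
  -- iteration 2/2 --
  FD 2: (56.55,-39) -> (58.282,-40) [heading=330, draw]
  RT 30: heading 330 -> 300
  REPEAT 2 [
    -- iteration 1/2 --
    FD 13: (58.282,-40) -> (64.782,-51.258) [heading=300, draw]
    FD 19: (64.782,-51.258) -> (74.282,-67.713) [heading=300, draw]
    FD 7: (74.282,-67.713) -> (77.782,-73.775) [heading=300, draw]
    -- iteration 2/2 --
    FD 13: (77.782,-73.775) -> (84.282,-85.033) [heading=300, draw]
    FD 19: (84.282,-85.033) -> (93.782,-101.488) [heading=300, draw]
    FD 7: (93.782,-101.488) -> (97.282,-107.55) [heading=300, draw]
  ]
]
PD: pen down
FD 3: (97.282,-107.55) -> (98.782,-110.148) [heading=300, draw]
Final: pos=(98.782,-110.148), heading=300, 17 segment(s) drawn

Answer: 98.782 -110.148 300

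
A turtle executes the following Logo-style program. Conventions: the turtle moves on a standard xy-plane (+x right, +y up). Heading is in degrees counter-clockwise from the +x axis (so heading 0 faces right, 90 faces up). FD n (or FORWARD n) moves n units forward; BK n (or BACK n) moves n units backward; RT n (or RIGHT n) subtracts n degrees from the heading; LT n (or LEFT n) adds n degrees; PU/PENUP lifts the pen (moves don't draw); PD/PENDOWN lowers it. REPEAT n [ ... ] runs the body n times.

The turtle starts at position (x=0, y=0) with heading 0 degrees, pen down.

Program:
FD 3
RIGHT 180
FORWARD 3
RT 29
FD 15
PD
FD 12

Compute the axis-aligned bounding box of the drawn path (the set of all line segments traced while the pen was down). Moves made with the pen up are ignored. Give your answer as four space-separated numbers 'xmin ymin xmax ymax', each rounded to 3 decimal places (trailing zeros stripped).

Answer: -23.615 0 3 13.09

Derivation:
Executing turtle program step by step:
Start: pos=(0,0), heading=0, pen down
FD 3: (0,0) -> (3,0) [heading=0, draw]
RT 180: heading 0 -> 180
FD 3: (3,0) -> (0,0) [heading=180, draw]
RT 29: heading 180 -> 151
FD 15: (0,0) -> (-13.119,7.272) [heading=151, draw]
PD: pen down
FD 12: (-13.119,7.272) -> (-23.615,13.09) [heading=151, draw]
Final: pos=(-23.615,13.09), heading=151, 4 segment(s) drawn

Segment endpoints: x in {-23.615, -13.119, 0, 3}, y in {0, 0, 7.272, 13.09}
xmin=-23.615, ymin=0, xmax=3, ymax=13.09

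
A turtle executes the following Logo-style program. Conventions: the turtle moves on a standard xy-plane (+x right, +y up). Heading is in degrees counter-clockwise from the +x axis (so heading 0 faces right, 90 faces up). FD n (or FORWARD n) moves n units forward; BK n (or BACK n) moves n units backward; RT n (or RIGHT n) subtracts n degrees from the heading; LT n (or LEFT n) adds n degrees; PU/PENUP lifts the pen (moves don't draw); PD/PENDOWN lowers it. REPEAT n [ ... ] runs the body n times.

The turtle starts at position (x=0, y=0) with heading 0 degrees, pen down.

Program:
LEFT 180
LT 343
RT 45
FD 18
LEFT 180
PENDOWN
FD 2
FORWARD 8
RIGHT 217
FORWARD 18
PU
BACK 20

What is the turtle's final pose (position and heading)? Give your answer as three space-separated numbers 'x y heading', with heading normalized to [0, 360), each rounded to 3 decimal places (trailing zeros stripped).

Answer: -4.069 5.088 81

Derivation:
Executing turtle program step by step:
Start: pos=(0,0), heading=0, pen down
LT 180: heading 0 -> 180
LT 343: heading 180 -> 163
RT 45: heading 163 -> 118
FD 18: (0,0) -> (-8.45,15.893) [heading=118, draw]
LT 180: heading 118 -> 298
PD: pen down
FD 2: (-8.45,15.893) -> (-7.512,14.127) [heading=298, draw]
FD 8: (-7.512,14.127) -> (-3.756,7.064) [heading=298, draw]
RT 217: heading 298 -> 81
FD 18: (-3.756,7.064) -> (-0.94,24.842) [heading=81, draw]
PU: pen up
BK 20: (-0.94,24.842) -> (-4.069,5.088) [heading=81, move]
Final: pos=(-4.069,5.088), heading=81, 4 segment(s) drawn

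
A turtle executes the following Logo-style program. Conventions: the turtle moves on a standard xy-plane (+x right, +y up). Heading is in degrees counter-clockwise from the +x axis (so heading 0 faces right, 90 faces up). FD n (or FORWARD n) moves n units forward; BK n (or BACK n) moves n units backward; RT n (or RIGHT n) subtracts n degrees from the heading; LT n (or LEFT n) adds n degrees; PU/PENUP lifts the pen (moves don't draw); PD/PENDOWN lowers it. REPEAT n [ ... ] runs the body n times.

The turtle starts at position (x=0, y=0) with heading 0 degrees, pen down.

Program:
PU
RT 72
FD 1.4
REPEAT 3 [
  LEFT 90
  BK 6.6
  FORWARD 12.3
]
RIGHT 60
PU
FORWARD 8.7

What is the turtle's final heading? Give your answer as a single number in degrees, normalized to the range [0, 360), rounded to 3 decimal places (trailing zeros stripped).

Executing turtle program step by step:
Start: pos=(0,0), heading=0, pen down
PU: pen up
RT 72: heading 0 -> 288
FD 1.4: (0,0) -> (0.433,-1.331) [heading=288, move]
REPEAT 3 [
  -- iteration 1/3 --
  LT 90: heading 288 -> 18
  BK 6.6: (0.433,-1.331) -> (-5.844,-3.371) [heading=18, move]
  FD 12.3: (-5.844,-3.371) -> (5.854,0.43) [heading=18, move]
  -- iteration 2/3 --
  LT 90: heading 18 -> 108
  BK 6.6: (5.854,0.43) -> (7.893,-5.847) [heading=108, move]
  FD 12.3: (7.893,-5.847) -> (4.092,5.851) [heading=108, move]
  -- iteration 3/3 --
  LT 90: heading 108 -> 198
  BK 6.6: (4.092,5.851) -> (10.369,7.89) [heading=198, move]
  FD 12.3: (10.369,7.89) -> (-1.329,4.09) [heading=198, move]
]
RT 60: heading 198 -> 138
PU: pen up
FD 8.7: (-1.329,4.09) -> (-7.794,9.911) [heading=138, move]
Final: pos=(-7.794,9.911), heading=138, 0 segment(s) drawn

Answer: 138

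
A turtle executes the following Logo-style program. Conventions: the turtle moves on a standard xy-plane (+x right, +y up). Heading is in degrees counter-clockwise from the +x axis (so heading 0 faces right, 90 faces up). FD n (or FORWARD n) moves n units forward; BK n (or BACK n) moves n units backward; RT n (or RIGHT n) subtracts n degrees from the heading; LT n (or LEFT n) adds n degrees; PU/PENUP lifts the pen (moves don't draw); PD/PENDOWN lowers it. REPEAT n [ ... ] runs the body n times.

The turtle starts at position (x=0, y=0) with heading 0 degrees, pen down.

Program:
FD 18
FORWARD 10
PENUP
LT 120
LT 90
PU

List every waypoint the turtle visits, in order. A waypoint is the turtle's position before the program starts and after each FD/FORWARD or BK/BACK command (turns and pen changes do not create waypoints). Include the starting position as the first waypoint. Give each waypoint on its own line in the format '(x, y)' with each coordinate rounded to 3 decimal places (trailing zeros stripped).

Answer: (0, 0)
(18, 0)
(28, 0)

Derivation:
Executing turtle program step by step:
Start: pos=(0,0), heading=0, pen down
FD 18: (0,0) -> (18,0) [heading=0, draw]
FD 10: (18,0) -> (28,0) [heading=0, draw]
PU: pen up
LT 120: heading 0 -> 120
LT 90: heading 120 -> 210
PU: pen up
Final: pos=(28,0), heading=210, 2 segment(s) drawn
Waypoints (3 total):
(0, 0)
(18, 0)
(28, 0)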